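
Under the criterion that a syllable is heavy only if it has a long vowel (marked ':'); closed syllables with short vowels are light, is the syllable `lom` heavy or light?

`lom`: short vowel, closed (coda /m/). Short vowel → light.

light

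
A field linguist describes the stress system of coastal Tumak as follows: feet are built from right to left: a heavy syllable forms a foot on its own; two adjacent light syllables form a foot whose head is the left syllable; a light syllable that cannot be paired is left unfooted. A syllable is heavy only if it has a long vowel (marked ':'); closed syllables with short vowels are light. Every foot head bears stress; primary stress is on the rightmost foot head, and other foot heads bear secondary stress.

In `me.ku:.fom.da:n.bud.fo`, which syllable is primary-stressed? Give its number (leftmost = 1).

Weights: 1 me L, 2 ku: H, 3 fom L, 4 da:n H, 5 bud L, 6 fo L.
Parse right to left (heavy = foot alone; LL = one foot; stranded L unfooted): me (ˈku:) fom (ˈda:n) (ˈbud.fo).
Foot heads: 2, 4, 5.
Primary stress on the rightmost head = syllable 5.
Primary stress: syllable 5 → me.ku:.fom.da:n.ˈbud.fo.

5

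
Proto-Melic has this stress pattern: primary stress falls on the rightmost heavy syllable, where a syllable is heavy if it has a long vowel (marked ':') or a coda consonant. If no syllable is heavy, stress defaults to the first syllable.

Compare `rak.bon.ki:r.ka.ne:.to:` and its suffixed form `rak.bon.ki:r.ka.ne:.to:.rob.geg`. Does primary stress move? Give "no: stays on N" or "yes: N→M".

yes: 6→8

Base `rak.bon.ki:r.ka.ne:.to:` (6 syllables):
  Weights: 1 rak H, 2 bon H, 3 ki:r H, 4 ka L, 5 ne: H, 6 to: H.
  Heavy syllables in the domain: 1, 2, 3, 5, 6. The rightmost is syllable 6 (to:).
  → primary stress on syllable 6.
Suffixed `rak.bon.ki:r.ka.ne:.to:.rob.geg` (8 syllables):
  Weights: 1 rak H, 2 bon H, 3 ki:r H, 4 ka L, 5 ne: H, 6 to: H, 7 rob H, 8 geg H.
  Heavy syllables in the domain: 1, 2, 3, 5, 6, 7, 8. The rightmost is syllable 8 (geg).
  → primary stress on syllable 8.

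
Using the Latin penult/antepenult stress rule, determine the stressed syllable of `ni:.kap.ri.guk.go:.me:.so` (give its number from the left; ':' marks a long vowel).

Classical Latin: stress the penult if heavy (long vowel or closed), else the antepenult.
Weights: 5 go: H, 6 me: H, 7 so L.
The penult (syllable 6, me:) is heavy, so it takes stress.
Stress on syllable 6: ni:.kap.ri.guk.go:.ˈme:.so.

6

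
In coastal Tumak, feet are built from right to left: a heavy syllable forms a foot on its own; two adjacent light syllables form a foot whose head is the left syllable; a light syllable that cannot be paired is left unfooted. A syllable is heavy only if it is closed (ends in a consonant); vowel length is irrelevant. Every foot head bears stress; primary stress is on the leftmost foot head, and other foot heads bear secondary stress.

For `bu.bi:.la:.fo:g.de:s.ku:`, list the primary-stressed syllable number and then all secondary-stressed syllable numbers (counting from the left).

Weights: 1 bu L, 2 bi: L, 3 la: L, 4 fo:g H, 5 de:s H, 6 ku: L.
Parse right to left (heavy = foot alone; LL = one foot; stranded L unfooted): bu (ˈbi:.la:) (ˈfo:g) (ˈde:s) ku:.
Foot heads: 2, 4, 5.
Primary stress on the leftmost head = syllable 2.
Secondary stress on 4, 5: bu.ˈbi:.la:.ˌfo:g.ˌde:s.ku:.

primary 2, secondary 4, 5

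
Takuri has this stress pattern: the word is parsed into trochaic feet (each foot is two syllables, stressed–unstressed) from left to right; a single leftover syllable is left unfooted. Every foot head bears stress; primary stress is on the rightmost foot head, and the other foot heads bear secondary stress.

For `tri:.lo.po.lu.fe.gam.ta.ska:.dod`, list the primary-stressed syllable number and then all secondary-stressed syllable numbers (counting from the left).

Parse left to right into trochaic (ˈσσ) feet: (ˈtri:.lo) (ˈpo.lu) (ˈfe.gam) (ˈta.ska:) dod. Syllable 9 is left unfooted.
Foot heads (stressed positions): 1, 3, 5, 7.
End Rule Rightmost: primary stress on the rightmost head = syllable 7.
Secondary stress on 1, 3, 5: ˌtri:.lo.ˌpo.lu.ˌfe.gam.ˈta.ska:.dod.

primary 7, secondary 1, 3, 5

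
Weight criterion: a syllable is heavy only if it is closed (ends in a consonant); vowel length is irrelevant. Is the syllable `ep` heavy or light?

`ep`: short vowel, closed (coda /p/). Closed (coda /p/) → heavy.

heavy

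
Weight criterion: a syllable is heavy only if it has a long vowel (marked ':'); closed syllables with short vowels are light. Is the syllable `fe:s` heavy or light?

heavy

`fe:s`: long vowel, closed (coda /s/). Long vowel → heavy.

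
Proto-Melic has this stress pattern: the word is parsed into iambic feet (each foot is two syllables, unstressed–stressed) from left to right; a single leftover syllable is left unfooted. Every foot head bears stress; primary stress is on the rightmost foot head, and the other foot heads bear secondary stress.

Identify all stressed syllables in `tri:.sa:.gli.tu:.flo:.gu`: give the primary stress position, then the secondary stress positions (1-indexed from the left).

primary 6, secondary 2, 4

Parse left to right into iambic (σˈσ) feet: (tri:.ˈsa:) (gli.ˈtu:) (flo:.ˈgu).
Foot heads (stressed positions): 2, 4, 6.
End Rule Rightmost: primary stress on the rightmost head = syllable 6.
Secondary stress on 2, 4: tri:.ˌsa:.gli.ˌtu:.flo:.ˈgu.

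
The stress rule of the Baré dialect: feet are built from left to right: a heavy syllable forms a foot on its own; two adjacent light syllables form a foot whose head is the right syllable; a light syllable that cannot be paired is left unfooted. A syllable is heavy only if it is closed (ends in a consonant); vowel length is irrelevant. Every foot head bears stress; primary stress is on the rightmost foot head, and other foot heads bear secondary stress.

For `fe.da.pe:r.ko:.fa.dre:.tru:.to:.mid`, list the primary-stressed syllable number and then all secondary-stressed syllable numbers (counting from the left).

Weights: 1 fe L, 2 da L, 3 pe:r H, 4 ko: L, 5 fa L, 6 dre: L, 7 tru: L, 8 to: L, 9 mid H.
Parse left to right (heavy = foot alone; LL = one foot; stranded L unfooted): (fe.ˈda) (ˈpe:r) (ko:.ˈfa) (dre:.ˈtru:) to: (ˈmid).
Foot heads: 2, 3, 5, 7, 9.
Primary stress on the rightmost head = syllable 9.
Secondary stress on 2, 3, 5, 7: fe.ˌda.ˌpe:r.ko:.ˌfa.dre:.ˌtru:.to:.ˈmid.

primary 9, secondary 2, 3, 5, 7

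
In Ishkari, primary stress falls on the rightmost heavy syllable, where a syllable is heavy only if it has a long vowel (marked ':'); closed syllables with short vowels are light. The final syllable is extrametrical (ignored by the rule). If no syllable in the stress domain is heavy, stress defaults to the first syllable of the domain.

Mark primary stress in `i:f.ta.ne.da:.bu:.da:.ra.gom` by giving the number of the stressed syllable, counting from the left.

6

The final syllable (8, gom) is extrametrical; the stress domain is syllables 1–7.
Weights: 1 i:f H, 2 ta L, 3 ne L, 4 da: H, 5 bu: H, 6 da: H, 7 ra L.
Heavy syllables in the domain: 1, 4, 5, 6. The rightmost is syllable 6 (da:).
Primary stress: syllable 6 → i:f.ta.ne.da:.bu:.ˈda:.ra.gom.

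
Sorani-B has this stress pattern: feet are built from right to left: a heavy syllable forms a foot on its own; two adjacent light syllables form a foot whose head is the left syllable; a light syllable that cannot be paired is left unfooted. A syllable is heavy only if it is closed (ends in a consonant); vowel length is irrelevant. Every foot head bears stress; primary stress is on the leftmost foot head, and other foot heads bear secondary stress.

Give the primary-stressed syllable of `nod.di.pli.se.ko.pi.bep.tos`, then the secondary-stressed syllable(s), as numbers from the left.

Weights: 1 nod H, 2 di L, 3 pli L, 4 se L, 5 ko L, 6 pi L, 7 bep H, 8 tos H.
Parse right to left (heavy = foot alone; LL = one foot; stranded L unfooted): (ˈnod) di (ˈpli.se) (ˈko.pi) (ˈbep) (ˈtos).
Foot heads: 1, 3, 5, 7, 8.
Primary stress on the leftmost head = syllable 1.
Secondary stress on 3, 5, 7, 8: ˈnod.di.ˌpli.se.ˌko.pi.ˌbep.ˌtos.

primary 1, secondary 3, 5, 7, 8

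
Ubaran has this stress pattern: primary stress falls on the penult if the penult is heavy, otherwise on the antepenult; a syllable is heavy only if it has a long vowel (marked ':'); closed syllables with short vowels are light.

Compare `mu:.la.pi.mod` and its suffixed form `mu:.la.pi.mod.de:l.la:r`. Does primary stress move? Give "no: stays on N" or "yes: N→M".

yes: 2→5

Base `mu:.la.pi.mod` (4 syllables):
  Weights: 2 la L, 3 pi L, 4 mod L.
  The penult (syllable 3, pi) is light, so stress falls on the antepenult (syllable 2, la).
  → primary stress on syllable 2.
Suffixed `mu:.la.pi.mod.de:l.la:r` (6 syllables):
  Weights: 4 mod L, 5 de:l H, 6 la:r H.
  The penult (syllable 5, de:l) is heavy, so it takes stress.
  → primary stress on syllable 5.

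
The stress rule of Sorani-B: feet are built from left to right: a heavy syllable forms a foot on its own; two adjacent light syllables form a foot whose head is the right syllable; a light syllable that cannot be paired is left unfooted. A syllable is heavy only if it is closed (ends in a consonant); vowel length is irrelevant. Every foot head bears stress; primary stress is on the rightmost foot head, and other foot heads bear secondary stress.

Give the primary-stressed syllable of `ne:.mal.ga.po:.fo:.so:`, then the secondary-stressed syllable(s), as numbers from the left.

primary 6, secondary 2, 4

Weights: 1 ne: L, 2 mal H, 3 ga L, 4 po: L, 5 fo: L, 6 so: L.
Parse left to right (heavy = foot alone; LL = one foot; stranded L unfooted): ne: (ˈmal) (ga.ˈpo:) (fo:.ˈso:).
Foot heads: 2, 4, 6.
Primary stress on the rightmost head = syllable 6.
Secondary stress on 2, 4: ne:.ˌmal.ga.ˌpo:.fo:.ˈso:.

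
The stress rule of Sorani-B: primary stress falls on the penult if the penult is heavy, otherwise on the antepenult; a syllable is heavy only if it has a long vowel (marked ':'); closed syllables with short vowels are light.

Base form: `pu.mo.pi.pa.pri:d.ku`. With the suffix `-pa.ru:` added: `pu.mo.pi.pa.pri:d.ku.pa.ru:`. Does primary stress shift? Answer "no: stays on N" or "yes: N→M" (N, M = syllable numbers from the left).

yes: 5→6

Base `pu.mo.pi.pa.pri:d.ku` (6 syllables):
  Weights: 4 pa L, 5 pri:d H, 6 ku L.
  The penult (syllable 5, pri:d) is heavy, so it takes stress.
  → primary stress on syllable 5.
Suffixed `pu.mo.pi.pa.pri:d.ku.pa.ru:` (8 syllables):
  Weights: 6 ku L, 7 pa L, 8 ru: H.
  The penult (syllable 7, pa) is light, so stress falls on the antepenult (syllable 6, ku).
  → primary stress on syllable 6.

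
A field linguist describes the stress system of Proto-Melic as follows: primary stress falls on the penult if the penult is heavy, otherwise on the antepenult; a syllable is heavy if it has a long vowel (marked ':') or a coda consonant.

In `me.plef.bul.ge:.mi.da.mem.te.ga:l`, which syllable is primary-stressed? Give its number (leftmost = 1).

Weights: 7 mem H, 8 te L, 9 ga:l H.
The penult (syllable 8, te) is light, so stress falls on the antepenult (syllable 7, mem).
Primary stress: syllable 7 → me.plef.bul.ge:.mi.da.ˈmem.te.ga:l.

7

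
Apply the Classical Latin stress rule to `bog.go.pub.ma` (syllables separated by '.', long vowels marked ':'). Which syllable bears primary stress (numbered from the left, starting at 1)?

3

Classical Latin: stress the penult if heavy (long vowel or closed), else the antepenult.
Weights: 2 go L, 3 pub H, 4 ma L.
The penult (syllable 3, pub) is heavy, so it takes stress.
Stress on syllable 3: bog.go.ˈpub.ma.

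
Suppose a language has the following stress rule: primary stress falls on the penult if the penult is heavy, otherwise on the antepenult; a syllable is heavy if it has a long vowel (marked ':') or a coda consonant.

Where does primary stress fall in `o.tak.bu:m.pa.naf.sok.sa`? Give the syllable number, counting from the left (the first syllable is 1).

6

Weights: 5 naf H, 6 sok H, 7 sa L.
The penult (syllable 6, sok) is heavy, so it takes stress.
Primary stress: syllable 6 → o.tak.bu:m.pa.naf.ˈsok.sa.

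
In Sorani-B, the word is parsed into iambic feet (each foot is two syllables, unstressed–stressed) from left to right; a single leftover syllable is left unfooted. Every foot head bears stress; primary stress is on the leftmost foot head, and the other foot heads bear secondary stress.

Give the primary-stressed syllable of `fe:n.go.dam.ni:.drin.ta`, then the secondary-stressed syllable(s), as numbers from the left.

primary 2, secondary 4, 6

Parse left to right into iambic (σˈσ) feet: (fe:n.ˈgo) (dam.ˈni:) (drin.ˈta).
Foot heads (stressed positions): 2, 4, 6.
End Rule Leftmost: primary stress on the leftmost head = syllable 2.
Secondary stress on 4, 6: fe:n.ˈgo.dam.ˌni:.drin.ˌta.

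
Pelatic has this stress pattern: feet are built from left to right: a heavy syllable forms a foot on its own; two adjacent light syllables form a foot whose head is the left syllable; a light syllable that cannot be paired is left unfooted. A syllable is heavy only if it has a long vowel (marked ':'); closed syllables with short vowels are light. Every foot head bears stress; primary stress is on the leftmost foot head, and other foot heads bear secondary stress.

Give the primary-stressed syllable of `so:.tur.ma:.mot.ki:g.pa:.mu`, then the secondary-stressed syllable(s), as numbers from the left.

primary 1, secondary 3, 5, 6

Weights: 1 so: H, 2 tur L, 3 ma: H, 4 mot L, 5 ki:g H, 6 pa: H, 7 mu L.
Parse left to right (heavy = foot alone; LL = one foot; stranded L unfooted): (ˈso:) tur (ˈma:) mot (ˈki:g) (ˈpa:) mu.
Foot heads: 1, 3, 5, 6.
Primary stress on the leftmost head = syllable 1.
Secondary stress on 3, 5, 6: ˈso:.tur.ˌma:.mot.ˌki:g.ˌpa:.mu.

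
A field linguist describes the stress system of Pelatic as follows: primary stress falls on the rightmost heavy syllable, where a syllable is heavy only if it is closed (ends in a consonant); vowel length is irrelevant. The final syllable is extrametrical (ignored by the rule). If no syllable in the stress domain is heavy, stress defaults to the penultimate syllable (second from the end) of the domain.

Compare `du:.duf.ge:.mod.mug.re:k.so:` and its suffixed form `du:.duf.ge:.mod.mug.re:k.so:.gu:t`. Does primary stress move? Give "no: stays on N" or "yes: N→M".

Base `du:.duf.ge:.mod.mug.re:k.so:` (7 syllables):
  The final syllable (7, so:) is extrametrical; the stress domain is syllables 1–6.
  Weights: 1 du: L, 2 duf H, 3 ge: L, 4 mod H, 5 mug H, 6 re:k H.
  Heavy syllables in the domain: 2, 4, 5, 6. The rightmost is syllable 6 (re:k).
  → primary stress on syllable 6.
Suffixed `du:.duf.ge:.mod.mug.re:k.so:.gu:t` (8 syllables):
  The final syllable (8, gu:t) is extrametrical; the stress domain is syllables 1–7.
  Weights: 1 du: L, 2 duf H, 3 ge: L, 4 mod H, 5 mug H, 6 re:k H, 7 so: L.
  Heavy syllables in the domain: 2, 4, 5, 6. The rightmost is syllable 6 (re:k).
  → primary stress on syllable 6.

no: stays on 6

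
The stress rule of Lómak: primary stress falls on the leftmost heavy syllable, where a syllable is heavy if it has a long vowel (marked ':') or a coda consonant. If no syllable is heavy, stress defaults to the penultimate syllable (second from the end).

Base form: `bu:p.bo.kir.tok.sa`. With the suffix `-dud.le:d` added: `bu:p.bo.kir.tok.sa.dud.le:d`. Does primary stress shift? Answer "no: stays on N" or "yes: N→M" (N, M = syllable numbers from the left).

Base `bu:p.bo.kir.tok.sa` (5 syllables):
  Weights: 1 bu:p H, 2 bo L, 3 kir H, 4 tok H, 5 sa L.
  Heavy syllables in the domain: 1, 3, 4. The leftmost is syllable 1 (bu:p).
  → primary stress on syllable 1.
Suffixed `bu:p.bo.kir.tok.sa.dud.le:d` (7 syllables):
  Weights: 1 bu:p H, 2 bo L, 3 kir H, 4 tok H, 5 sa L, 6 dud H, 7 le:d H.
  Heavy syllables in the domain: 1, 3, 4, 6, 7. The leftmost is syllable 1 (bu:p).
  → primary stress on syllable 1.

no: stays on 1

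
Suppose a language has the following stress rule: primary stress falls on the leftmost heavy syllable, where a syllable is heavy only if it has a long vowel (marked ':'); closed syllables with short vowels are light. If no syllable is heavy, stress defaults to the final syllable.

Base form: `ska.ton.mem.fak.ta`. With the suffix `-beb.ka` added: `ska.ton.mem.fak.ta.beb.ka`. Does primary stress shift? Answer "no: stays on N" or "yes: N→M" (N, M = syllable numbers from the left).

yes: 5→7

Base `ska.ton.mem.fak.ta` (5 syllables):
  Weights: 1 ska L, 2 ton L, 3 mem L, 4 fak L, 5 ta L.
  No heavy syllable in the domain; default to the final syllable = syllable 5.
  → primary stress on syllable 5.
Suffixed `ska.ton.mem.fak.ta.beb.ka` (7 syllables):
  Weights: 1 ska L, 2 ton L, 3 mem L, 4 fak L, 5 ta L, 6 beb L, 7 ka L.
  No heavy syllable in the domain; default to the final syllable = syllable 7.
  → primary stress on syllable 7.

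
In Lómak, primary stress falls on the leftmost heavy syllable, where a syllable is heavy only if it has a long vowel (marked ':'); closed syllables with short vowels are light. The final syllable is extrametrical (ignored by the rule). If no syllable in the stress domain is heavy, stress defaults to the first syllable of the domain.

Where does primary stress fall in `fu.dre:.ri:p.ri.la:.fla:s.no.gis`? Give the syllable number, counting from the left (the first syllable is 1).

2

The final syllable (8, gis) is extrametrical; the stress domain is syllables 1–7.
Weights: 1 fu L, 2 dre: H, 3 ri:p H, 4 ri L, 5 la: H, 6 fla:s H, 7 no L.
Heavy syllables in the domain: 2, 3, 5, 6. The leftmost is syllable 2 (dre:).
Primary stress: syllable 2 → fu.ˈdre:.ri:p.ri.la:.fla:s.no.gis.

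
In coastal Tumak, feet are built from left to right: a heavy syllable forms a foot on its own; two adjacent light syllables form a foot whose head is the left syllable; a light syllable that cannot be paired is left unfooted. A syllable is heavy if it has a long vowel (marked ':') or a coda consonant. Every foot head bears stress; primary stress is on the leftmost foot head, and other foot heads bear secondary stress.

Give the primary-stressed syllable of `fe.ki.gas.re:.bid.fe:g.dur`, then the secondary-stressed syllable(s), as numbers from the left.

Weights: 1 fe L, 2 ki L, 3 gas H, 4 re: H, 5 bid H, 6 fe:g H, 7 dur H.
Parse left to right (heavy = foot alone; LL = one foot; stranded L unfooted): (ˈfe.ki) (ˈgas) (ˈre:) (ˈbid) (ˈfe:g) (ˈdur).
Foot heads: 1, 3, 4, 5, 6, 7.
Primary stress on the leftmost head = syllable 1.
Secondary stress on 3, 4, 5, 6, 7: ˈfe.ki.ˌgas.ˌre:.ˌbid.ˌfe:g.ˌdur.

primary 1, secondary 3, 4, 5, 6, 7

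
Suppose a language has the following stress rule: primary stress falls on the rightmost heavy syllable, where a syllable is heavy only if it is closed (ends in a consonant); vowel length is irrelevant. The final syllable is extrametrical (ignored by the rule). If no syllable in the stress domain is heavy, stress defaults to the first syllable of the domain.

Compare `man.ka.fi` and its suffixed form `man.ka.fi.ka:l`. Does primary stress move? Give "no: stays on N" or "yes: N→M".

no: stays on 1

Base `man.ka.fi` (3 syllables):
  The final syllable (3, fi) is extrametrical; the stress domain is syllables 1–2.
  Weights: 1 man H, 2 ka L.
  Heavy syllables in the domain: 1. The rightmost is syllable 1 (man).
  → primary stress on syllable 1.
Suffixed `man.ka.fi.ka:l` (4 syllables):
  The final syllable (4, ka:l) is extrametrical; the stress domain is syllables 1–3.
  Weights: 1 man H, 2 ka L, 3 fi L.
  Heavy syllables in the domain: 1. The rightmost is syllable 1 (man).
  → primary stress on syllable 1.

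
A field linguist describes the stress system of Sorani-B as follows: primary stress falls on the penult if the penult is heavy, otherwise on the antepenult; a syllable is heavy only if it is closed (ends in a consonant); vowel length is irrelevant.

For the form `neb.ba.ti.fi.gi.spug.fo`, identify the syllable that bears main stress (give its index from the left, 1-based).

Weights: 5 gi L, 6 spug H, 7 fo L.
The penult (syllable 6, spug) is heavy, so it takes stress.
Primary stress: syllable 6 → neb.ba.ti.fi.gi.ˈspug.fo.

6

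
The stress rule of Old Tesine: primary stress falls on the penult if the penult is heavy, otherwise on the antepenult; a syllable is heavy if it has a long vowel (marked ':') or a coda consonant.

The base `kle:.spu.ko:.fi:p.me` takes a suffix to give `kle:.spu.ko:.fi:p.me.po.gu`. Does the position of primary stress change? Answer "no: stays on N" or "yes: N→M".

yes: 4→5

Base `kle:.spu.ko:.fi:p.me` (5 syllables):
  Weights: 3 ko: H, 4 fi:p H, 5 me L.
  The penult (syllable 4, fi:p) is heavy, so it takes stress.
  → primary stress on syllable 4.
Suffixed `kle:.spu.ko:.fi:p.me.po.gu` (7 syllables):
  Weights: 5 me L, 6 po L, 7 gu L.
  The penult (syllable 6, po) is light, so stress falls on the antepenult (syllable 5, me).
  → primary stress on syllable 5.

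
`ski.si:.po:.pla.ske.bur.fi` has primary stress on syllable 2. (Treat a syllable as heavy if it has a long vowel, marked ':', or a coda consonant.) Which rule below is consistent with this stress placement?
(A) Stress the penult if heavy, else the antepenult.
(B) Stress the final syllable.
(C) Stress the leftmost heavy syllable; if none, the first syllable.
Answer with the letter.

Rule A → syllable 6 (observed: 2).
Rule B → syllable 7 (observed: 2).
Rule C → syllable 2 ✓.

C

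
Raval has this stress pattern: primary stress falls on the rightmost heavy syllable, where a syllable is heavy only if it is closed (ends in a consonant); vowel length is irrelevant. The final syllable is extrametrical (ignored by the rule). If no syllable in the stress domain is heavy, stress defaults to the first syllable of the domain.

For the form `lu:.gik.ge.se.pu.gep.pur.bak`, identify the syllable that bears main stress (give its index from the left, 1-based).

The final syllable (8, bak) is extrametrical; the stress domain is syllables 1–7.
Weights: 1 lu: L, 2 gik H, 3 ge L, 4 se L, 5 pu L, 6 gep H, 7 pur H.
Heavy syllables in the domain: 2, 6, 7. The rightmost is syllable 7 (pur).
Primary stress: syllable 7 → lu:.gik.ge.se.pu.gep.ˈpur.bak.

7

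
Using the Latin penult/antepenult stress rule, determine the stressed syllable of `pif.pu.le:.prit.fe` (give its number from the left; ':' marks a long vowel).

Classical Latin: stress the penult if heavy (long vowel or closed), else the antepenult.
Weights: 3 le: H, 4 prit H, 5 fe L.
The penult (syllable 4, prit) is heavy, so it takes stress.
Stress on syllable 4: pif.pu.le:.ˈprit.fe.

4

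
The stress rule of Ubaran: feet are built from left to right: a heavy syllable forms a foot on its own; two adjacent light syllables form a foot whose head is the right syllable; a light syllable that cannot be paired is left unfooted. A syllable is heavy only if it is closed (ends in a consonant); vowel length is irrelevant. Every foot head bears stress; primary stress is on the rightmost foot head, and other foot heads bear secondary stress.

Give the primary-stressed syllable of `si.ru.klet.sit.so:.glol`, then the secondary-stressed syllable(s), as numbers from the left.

primary 6, secondary 2, 3, 4

Weights: 1 si L, 2 ru L, 3 klet H, 4 sit H, 5 so: L, 6 glol H.
Parse left to right (heavy = foot alone; LL = one foot; stranded L unfooted): (si.ˈru) (ˈklet) (ˈsit) so: (ˈglol).
Foot heads: 2, 3, 4, 6.
Primary stress on the rightmost head = syllable 6.
Secondary stress on 2, 3, 4: si.ˌru.ˌklet.ˌsit.so:.ˈglol.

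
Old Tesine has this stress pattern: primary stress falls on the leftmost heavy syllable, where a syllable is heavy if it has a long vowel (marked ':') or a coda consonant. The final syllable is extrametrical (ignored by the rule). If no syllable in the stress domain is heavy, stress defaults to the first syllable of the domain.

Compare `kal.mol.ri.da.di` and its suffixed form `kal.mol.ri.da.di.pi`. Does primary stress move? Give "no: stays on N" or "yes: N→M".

Base `kal.mol.ri.da.di` (5 syllables):
  The final syllable (5, di) is extrametrical; the stress domain is syllables 1–4.
  Weights: 1 kal H, 2 mol H, 3 ri L, 4 da L.
  Heavy syllables in the domain: 1, 2. The leftmost is syllable 1 (kal).
  → primary stress on syllable 1.
Suffixed `kal.mol.ri.da.di.pi` (6 syllables):
  The final syllable (6, pi) is extrametrical; the stress domain is syllables 1–5.
  Weights: 1 kal H, 2 mol H, 3 ri L, 4 da L, 5 di L.
  Heavy syllables in the domain: 1, 2. The leftmost is syllable 1 (kal).
  → primary stress on syllable 1.

no: stays on 1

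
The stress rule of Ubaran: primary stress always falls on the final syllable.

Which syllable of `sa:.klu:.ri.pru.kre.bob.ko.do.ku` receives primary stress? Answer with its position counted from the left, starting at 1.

The word has 9 syllables; the final syllable is syllable 9 (ku).
Primary stress: syllable 9 → sa:.klu:.ri.pru.kre.bob.ko.do.ˈku.

9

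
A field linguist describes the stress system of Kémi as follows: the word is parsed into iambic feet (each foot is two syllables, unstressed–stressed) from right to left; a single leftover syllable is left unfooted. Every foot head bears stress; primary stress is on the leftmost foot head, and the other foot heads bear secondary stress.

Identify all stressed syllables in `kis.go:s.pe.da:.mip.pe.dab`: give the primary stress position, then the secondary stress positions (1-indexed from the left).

Parse right to left into iambic (σˈσ) feet: kis (go:s.ˈpe) (da:.ˈmip) (pe.ˈdab). Syllable 1 is left unfooted.
Foot heads (stressed positions): 3, 5, 7.
End Rule Leftmost: primary stress on the leftmost head = syllable 3.
Secondary stress on 5, 7: kis.go:s.ˈpe.da:.ˌmip.pe.ˌdab.

primary 3, secondary 5, 7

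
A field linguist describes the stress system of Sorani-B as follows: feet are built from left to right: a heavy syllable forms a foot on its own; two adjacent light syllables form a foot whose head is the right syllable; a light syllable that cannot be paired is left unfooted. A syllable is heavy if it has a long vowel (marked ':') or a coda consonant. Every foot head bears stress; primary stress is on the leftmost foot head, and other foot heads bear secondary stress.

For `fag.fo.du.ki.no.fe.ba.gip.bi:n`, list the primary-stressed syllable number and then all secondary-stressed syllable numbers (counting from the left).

Weights: 1 fag H, 2 fo L, 3 du L, 4 ki L, 5 no L, 6 fe L, 7 ba L, 8 gip H, 9 bi:n H.
Parse left to right (heavy = foot alone; LL = one foot; stranded L unfooted): (ˈfag) (fo.ˈdu) (ki.ˈno) (fe.ˈba) (ˈgip) (ˈbi:n).
Foot heads: 1, 3, 5, 7, 8, 9.
Primary stress on the leftmost head = syllable 1.
Secondary stress on 3, 5, 7, 8, 9: ˈfag.fo.ˌdu.ki.ˌno.fe.ˌba.ˌgip.ˌbi:n.

primary 1, secondary 3, 5, 7, 8, 9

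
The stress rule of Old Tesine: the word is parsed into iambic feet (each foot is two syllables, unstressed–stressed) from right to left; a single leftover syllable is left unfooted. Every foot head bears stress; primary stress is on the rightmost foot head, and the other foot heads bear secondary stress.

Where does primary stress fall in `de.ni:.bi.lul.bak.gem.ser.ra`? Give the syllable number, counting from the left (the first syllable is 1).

8

Parse right to left into iambic (σˈσ) feet: (de.ˈni:) (bi.ˈlul) (bak.ˈgem) (ser.ˈra).
Foot heads (stressed positions): 2, 4, 6, 8.
End Rule Rightmost: primary stress on the rightmost head = syllable 8.
Primary stress: syllable 8 → de.ni:.bi.lul.bak.gem.ser.ˈra.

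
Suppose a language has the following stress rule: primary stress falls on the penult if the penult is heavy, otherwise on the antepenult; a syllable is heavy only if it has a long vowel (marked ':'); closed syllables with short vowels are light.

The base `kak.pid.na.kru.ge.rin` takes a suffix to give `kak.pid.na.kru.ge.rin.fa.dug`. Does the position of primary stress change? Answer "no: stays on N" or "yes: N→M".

yes: 4→6

Base `kak.pid.na.kru.ge.rin` (6 syllables):
  Weights: 4 kru L, 5 ge L, 6 rin L.
  The penult (syllable 5, ge) is light, so stress falls on the antepenult (syllable 4, kru).
  → primary stress on syllable 4.
Suffixed `kak.pid.na.kru.ge.rin.fa.dug` (8 syllables):
  Weights: 6 rin L, 7 fa L, 8 dug L.
  The penult (syllable 7, fa) is light, so stress falls on the antepenult (syllable 6, rin).
  → primary stress on syllable 6.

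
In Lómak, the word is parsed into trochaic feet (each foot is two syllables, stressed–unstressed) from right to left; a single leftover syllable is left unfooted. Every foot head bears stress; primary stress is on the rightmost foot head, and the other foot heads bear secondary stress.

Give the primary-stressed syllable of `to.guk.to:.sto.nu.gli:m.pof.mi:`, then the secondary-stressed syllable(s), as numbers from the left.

Parse right to left into trochaic (ˈσσ) feet: (ˈto.guk) (ˈto:.sto) (ˈnu.gli:m) (ˈpof.mi:).
Foot heads (stressed positions): 1, 3, 5, 7.
End Rule Rightmost: primary stress on the rightmost head = syllable 7.
Secondary stress on 1, 3, 5: ˌto.guk.ˌto:.sto.ˌnu.gli:m.ˈpof.mi:.

primary 7, secondary 1, 3, 5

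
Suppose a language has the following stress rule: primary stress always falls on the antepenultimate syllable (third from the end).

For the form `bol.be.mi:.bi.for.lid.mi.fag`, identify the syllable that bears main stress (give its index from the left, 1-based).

The word has 8 syllables; the antepenultimate syllable (third from the end) is syllable 6 (lid).
Primary stress: syllable 6 → bol.be.mi:.bi.for.ˈlid.mi.fag.

6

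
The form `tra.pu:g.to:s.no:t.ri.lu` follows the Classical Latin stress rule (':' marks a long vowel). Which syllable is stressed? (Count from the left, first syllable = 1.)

4

Classical Latin: stress the penult if heavy (long vowel or closed), else the antepenult.
Weights: 4 no:t H, 5 ri L, 6 lu L.
The penult (syllable 5, ri) is light, so stress falls on the antepenult (syllable 4, no:t).
Stress on syllable 4: tra.pu:g.to:s.ˈno:t.ri.lu.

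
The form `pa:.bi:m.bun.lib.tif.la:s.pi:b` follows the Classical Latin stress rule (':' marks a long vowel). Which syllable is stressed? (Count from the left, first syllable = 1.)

6

Classical Latin: stress the penult if heavy (long vowel or closed), else the antepenult.
Weights: 5 tif H, 6 la:s H, 7 pi:b H.
The penult (syllable 6, la:s) is heavy, so it takes stress.
Stress on syllable 6: pa:.bi:m.bun.lib.tif.ˈla:s.pi:b.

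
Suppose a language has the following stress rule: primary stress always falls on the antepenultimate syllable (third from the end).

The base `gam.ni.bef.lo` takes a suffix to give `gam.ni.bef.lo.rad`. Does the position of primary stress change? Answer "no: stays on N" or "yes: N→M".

Base `gam.ni.bef.lo` (4 syllables):
  The word has 4 syllables; the antepenultimate syllable (third from the end) is syllable 2 (ni).
  → primary stress on syllable 2.
Suffixed `gam.ni.bef.lo.rad` (5 syllables):
  The word has 5 syllables; the antepenultimate syllable (third from the end) is syllable 3 (bef).
  → primary stress on syllable 3.

yes: 2→3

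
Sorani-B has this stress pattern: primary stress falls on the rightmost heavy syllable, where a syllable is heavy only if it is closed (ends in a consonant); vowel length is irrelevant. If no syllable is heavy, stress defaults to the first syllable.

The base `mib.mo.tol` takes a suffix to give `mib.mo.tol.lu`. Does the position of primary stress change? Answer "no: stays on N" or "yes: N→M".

no: stays on 3

Base `mib.mo.tol` (3 syllables):
  Weights: 1 mib H, 2 mo L, 3 tol H.
  Heavy syllables in the domain: 1, 3. The rightmost is syllable 3 (tol).
  → primary stress on syllable 3.
Suffixed `mib.mo.tol.lu` (4 syllables):
  Weights: 1 mib H, 2 mo L, 3 tol H, 4 lu L.
  Heavy syllables in the domain: 1, 3. The rightmost is syllable 3 (tol).
  → primary stress on syllable 3.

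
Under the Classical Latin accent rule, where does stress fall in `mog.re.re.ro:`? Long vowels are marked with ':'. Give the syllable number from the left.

2

Classical Latin: stress the penult if heavy (long vowel or closed), else the antepenult.
Weights: 2 re L, 3 re L, 4 ro: H.
The penult (syllable 3, re) is light, so stress falls on the antepenult (syllable 2, re).
Stress on syllable 2: mog.ˈre.re.ro:.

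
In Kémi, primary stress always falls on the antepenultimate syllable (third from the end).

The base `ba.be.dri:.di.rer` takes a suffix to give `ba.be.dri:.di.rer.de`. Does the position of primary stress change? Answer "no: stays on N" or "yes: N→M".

Base `ba.be.dri:.di.rer` (5 syllables):
  The word has 5 syllables; the antepenultimate syllable (third from the end) is syllable 3 (dri:).
  → primary stress on syllable 3.
Suffixed `ba.be.dri:.di.rer.de` (6 syllables):
  The word has 6 syllables; the antepenultimate syllable (third from the end) is syllable 4 (di).
  → primary stress on syllable 4.

yes: 3→4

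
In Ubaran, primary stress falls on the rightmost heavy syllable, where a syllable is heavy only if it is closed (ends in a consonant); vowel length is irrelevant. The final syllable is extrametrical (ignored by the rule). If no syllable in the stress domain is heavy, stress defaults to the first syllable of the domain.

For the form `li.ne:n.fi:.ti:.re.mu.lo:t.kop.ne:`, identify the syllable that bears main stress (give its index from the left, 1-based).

8

The final syllable (9, ne:) is extrametrical; the stress domain is syllables 1–8.
Weights: 1 li L, 2 ne:n H, 3 fi: L, 4 ti: L, 5 re L, 6 mu L, 7 lo:t H, 8 kop H.
Heavy syllables in the domain: 2, 7, 8. The rightmost is syllable 8 (kop).
Primary stress: syllable 8 → li.ne:n.fi:.ti:.re.mu.lo:t.ˈkop.ne:.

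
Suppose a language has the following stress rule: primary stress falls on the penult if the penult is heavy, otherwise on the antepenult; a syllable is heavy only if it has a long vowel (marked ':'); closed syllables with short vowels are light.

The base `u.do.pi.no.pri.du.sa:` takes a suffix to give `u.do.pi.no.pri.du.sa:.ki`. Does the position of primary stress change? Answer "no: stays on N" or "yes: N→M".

yes: 5→7

Base `u.do.pi.no.pri.du.sa:` (7 syllables):
  Weights: 5 pri L, 6 du L, 7 sa: H.
  The penult (syllable 6, du) is light, so stress falls on the antepenult (syllable 5, pri).
  → primary stress on syllable 5.
Suffixed `u.do.pi.no.pri.du.sa:.ki` (8 syllables):
  Weights: 6 du L, 7 sa: H, 8 ki L.
  The penult (syllable 7, sa:) is heavy, so it takes stress.
  → primary stress on syllable 7.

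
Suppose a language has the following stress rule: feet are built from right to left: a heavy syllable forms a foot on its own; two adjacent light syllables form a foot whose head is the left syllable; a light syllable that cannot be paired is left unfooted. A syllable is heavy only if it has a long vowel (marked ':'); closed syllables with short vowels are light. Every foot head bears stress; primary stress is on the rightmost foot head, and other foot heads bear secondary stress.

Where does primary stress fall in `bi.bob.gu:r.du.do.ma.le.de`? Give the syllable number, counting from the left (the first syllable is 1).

Weights: 1 bi L, 2 bob L, 3 gu:r H, 4 du L, 5 do L, 6 ma L, 7 le L, 8 de L.
Parse right to left (heavy = foot alone; LL = one foot; stranded L unfooted): (ˈbi.bob) (ˈgu:r) du (ˈdo.ma) (ˈle.de).
Foot heads: 1, 3, 5, 7.
Primary stress on the rightmost head = syllable 7.
Primary stress: syllable 7 → bi.bob.gu:r.du.do.ma.ˈle.de.

7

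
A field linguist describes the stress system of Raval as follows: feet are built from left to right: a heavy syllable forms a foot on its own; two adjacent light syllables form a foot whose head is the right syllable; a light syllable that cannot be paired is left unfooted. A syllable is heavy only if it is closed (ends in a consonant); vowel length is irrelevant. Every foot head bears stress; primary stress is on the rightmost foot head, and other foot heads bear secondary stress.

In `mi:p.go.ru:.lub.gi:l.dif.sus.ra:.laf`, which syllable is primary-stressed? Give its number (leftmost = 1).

Weights: 1 mi:p H, 2 go L, 3 ru: L, 4 lub H, 5 gi:l H, 6 dif H, 7 sus H, 8 ra: L, 9 laf H.
Parse left to right (heavy = foot alone; LL = one foot; stranded L unfooted): (ˈmi:p) (go.ˈru:) (ˈlub) (ˈgi:l) (ˈdif) (ˈsus) ra: (ˈlaf).
Foot heads: 1, 3, 4, 5, 6, 7, 9.
Primary stress on the rightmost head = syllable 9.
Primary stress: syllable 9 → mi:p.go.ru:.lub.gi:l.dif.sus.ra:.ˈlaf.

9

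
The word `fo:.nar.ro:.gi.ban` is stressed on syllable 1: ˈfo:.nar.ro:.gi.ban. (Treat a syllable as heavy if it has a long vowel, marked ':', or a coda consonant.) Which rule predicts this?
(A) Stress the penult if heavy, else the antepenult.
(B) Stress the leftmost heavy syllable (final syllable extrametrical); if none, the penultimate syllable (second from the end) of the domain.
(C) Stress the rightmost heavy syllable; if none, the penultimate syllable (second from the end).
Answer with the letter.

Rule A → syllable 3 (observed: 1).
Rule B → syllable 1 ✓.
Rule C → syllable 5 (observed: 1).

B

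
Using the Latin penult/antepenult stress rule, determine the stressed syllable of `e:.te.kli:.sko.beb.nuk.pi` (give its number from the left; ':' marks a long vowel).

Classical Latin: stress the penult if heavy (long vowel or closed), else the antepenult.
Weights: 5 beb H, 6 nuk H, 7 pi L.
The penult (syllable 6, nuk) is heavy, so it takes stress.
Stress on syllable 6: e:.te.kli:.sko.beb.ˈnuk.pi.

6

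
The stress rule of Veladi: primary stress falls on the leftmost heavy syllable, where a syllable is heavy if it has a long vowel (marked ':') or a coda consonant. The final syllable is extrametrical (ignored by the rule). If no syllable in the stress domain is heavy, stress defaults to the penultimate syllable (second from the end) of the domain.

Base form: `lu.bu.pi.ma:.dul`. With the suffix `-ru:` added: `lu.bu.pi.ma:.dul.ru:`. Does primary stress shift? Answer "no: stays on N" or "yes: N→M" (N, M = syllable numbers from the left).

Base `lu.bu.pi.ma:.dul` (5 syllables):
  The final syllable (5, dul) is extrametrical; the stress domain is syllables 1–4.
  Weights: 1 lu L, 2 bu L, 3 pi L, 4 ma: H.
  Heavy syllables in the domain: 4. The leftmost is syllable 4 (ma:).
  → primary stress on syllable 4.
Suffixed `lu.bu.pi.ma:.dul.ru:` (6 syllables):
  The final syllable (6, ru:) is extrametrical; the stress domain is syllables 1–5.
  Weights: 1 lu L, 2 bu L, 3 pi L, 4 ma: H, 5 dul H.
  Heavy syllables in the domain: 4, 5. The leftmost is syllable 4 (ma:).
  → primary stress on syllable 4.

no: stays on 4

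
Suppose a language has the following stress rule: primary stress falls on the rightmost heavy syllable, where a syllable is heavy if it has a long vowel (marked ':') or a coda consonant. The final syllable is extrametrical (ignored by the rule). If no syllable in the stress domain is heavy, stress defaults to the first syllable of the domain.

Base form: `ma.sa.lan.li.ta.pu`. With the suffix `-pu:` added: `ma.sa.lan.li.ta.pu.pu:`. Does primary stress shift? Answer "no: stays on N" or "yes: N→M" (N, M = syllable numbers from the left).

Base `ma.sa.lan.li.ta.pu` (6 syllables):
  The final syllable (6, pu) is extrametrical; the stress domain is syllables 1–5.
  Weights: 1 ma L, 2 sa L, 3 lan H, 4 li L, 5 ta L.
  Heavy syllables in the domain: 3. The rightmost is syllable 3 (lan).
  → primary stress on syllable 3.
Suffixed `ma.sa.lan.li.ta.pu.pu:` (7 syllables):
  The final syllable (7, pu:) is extrametrical; the stress domain is syllables 1–6.
  Weights: 1 ma L, 2 sa L, 3 lan H, 4 li L, 5 ta L, 6 pu L.
  Heavy syllables in the domain: 3. The rightmost is syllable 3 (lan).
  → primary stress on syllable 3.

no: stays on 3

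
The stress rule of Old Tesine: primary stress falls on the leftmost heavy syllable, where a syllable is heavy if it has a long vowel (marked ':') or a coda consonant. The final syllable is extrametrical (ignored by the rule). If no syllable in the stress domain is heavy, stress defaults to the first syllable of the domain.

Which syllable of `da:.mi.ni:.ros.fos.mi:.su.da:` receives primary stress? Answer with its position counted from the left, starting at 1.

1

The final syllable (8, da:) is extrametrical; the stress domain is syllables 1–7.
Weights: 1 da: H, 2 mi L, 3 ni: H, 4 ros H, 5 fos H, 6 mi: H, 7 su L.
Heavy syllables in the domain: 1, 3, 4, 5, 6. The leftmost is syllable 1 (da:).
Primary stress: syllable 1 → ˈda:.mi.ni:.ros.fos.mi:.su.da:.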